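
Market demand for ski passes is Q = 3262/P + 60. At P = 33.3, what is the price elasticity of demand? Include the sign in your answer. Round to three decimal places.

-0.620

At P = 33.3, Q = 157.958.
dQ/dP = −3262/P² = -2.942.
ε = (dQ/dP)(P/Q) = (-2.942)(33.3/157.958).
|ε| < 1, so demand is inelastic at this price.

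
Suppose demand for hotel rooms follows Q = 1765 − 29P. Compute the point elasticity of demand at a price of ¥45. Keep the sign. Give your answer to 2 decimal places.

-2.84

At P = 45, Q = 460.
dQ/dP = −29.
ε = (dQ/dP)(P/Q) = (-29)(45/460).
|ε| > 1, so demand is elastic at this price.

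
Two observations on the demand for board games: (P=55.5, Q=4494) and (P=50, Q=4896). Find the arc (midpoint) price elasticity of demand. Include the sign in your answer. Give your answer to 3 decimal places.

-0.821

ΔQ = 4896 − 4494 = 402; ΔP = 50 − 55.5 = -5.5.
Midpoints: P̄ = 52.75, Q̄ = 4695.0.
ε = (ΔQ/ΔP)(P̄/Q̄) = (402/-5.5)(52.75/4695.0).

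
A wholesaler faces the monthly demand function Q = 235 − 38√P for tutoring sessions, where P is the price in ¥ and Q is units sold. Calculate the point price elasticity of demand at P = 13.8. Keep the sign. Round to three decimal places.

At P = 13.8, Q = 93.836.
dQ/dP = −38/(2√P) = -5.115.
ε = (dQ/dP)(P/Q) = (-5.115)(13.8/93.836).

-0.752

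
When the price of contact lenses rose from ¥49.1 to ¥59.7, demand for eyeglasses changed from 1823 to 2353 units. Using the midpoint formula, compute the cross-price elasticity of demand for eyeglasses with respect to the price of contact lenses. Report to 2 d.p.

ΔQ_x = 2353 − 1823 = 530; ΔP_y = 59.7 − 49.1 = 10.6.
Midpoints: P̄_y = 54.40, Q̄_x = 2088.0.
ε_xy = (ΔQ_x/ΔP_y)(P̄_y/Q̄_x) = (530/10.6)(54.40/2088.0).
ε_xy > 0, so the goods are substitutes.

1.30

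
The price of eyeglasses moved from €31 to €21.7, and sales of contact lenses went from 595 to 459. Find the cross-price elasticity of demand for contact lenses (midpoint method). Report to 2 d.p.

0.73

ΔQ_x = 459 − 595 = -136; ΔP_y = 21.7 − 31 = -9.3.
Midpoints: P̄_y = 26.35, Q̄_x = 527.0.
ε_xy = (ΔQ_x/ΔP_y)(P̄_y/Q̄_x) = (-136/-9.3)(26.35/527.0).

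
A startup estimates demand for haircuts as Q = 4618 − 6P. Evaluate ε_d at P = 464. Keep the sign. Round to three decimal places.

At P = 464, Q = 1834.
dQ/dP = −6.
ε = (dQ/dP)(P/Q) = (-6)(464/1834).

-1.518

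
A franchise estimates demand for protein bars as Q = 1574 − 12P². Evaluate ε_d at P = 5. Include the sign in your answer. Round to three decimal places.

-0.471

At P = 5, Q = 1274.
dQ/dP = −24P = -120.
ε = (dQ/dP)(P/Q) = (-120)(5/1274).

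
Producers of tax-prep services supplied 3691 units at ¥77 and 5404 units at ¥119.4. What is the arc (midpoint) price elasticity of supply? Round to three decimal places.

0.872

ΔQ = 5404 − 3691 = 1713; ΔP = 119.4 − 77 = 42.4.
Midpoints: P̄ = 98.20, Q̄ = 4547.5.
ε_s = (ΔQ/ΔP)(P̄/Q̄) = (1713/42.4)(98.20/4547.5).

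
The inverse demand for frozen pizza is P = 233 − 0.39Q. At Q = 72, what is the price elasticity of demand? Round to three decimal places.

-7.298

At Q = 72, P = 233 − 0.39(72) = 204.92.
dP/dQ = −0.39, so dQ/dP = 1/(−0.39) = -2.564.
ε = (dQ/dP)(P/Q) = (-2.564)(204.92/72).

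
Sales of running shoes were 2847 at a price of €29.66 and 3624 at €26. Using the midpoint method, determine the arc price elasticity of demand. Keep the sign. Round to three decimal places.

ΔQ = 3624 − 2847 = 777; ΔP = 26 − 29.66 = -3.66.
Midpoints: P̄ = 27.83, Q̄ = 3235.5.
ε = (ΔQ/ΔP)(P̄/Q̄) = (777/-3.66)(27.83/3235.5).

-1.826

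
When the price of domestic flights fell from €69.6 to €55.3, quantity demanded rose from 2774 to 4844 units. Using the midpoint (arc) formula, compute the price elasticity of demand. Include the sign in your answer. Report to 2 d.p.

-2.37

ΔQ = 4844 − 2774 = 2070; ΔP = 55.3 − 69.6 = -14.3.
Midpoints: P̄ = 62.45, Q̄ = 3809.0.
ε = (ΔQ/ΔP)(P̄/Q̄) = (2070/-14.3)(62.45/3809.0).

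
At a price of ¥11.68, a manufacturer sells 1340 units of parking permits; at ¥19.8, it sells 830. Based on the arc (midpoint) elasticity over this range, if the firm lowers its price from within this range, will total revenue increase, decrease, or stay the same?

Arc ε = (-510/8.12)(15.74/1085.0) ≈ -0.911.
|ε| = 0.91 < 1, so demand is inelastic. A price cut therefore reduces total revenue.

decrease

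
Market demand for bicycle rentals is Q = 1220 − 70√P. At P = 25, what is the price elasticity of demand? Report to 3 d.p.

At P = 25, Q = 870.
dQ/dP = −70/(2√P) = -7.
ε = (dQ/dP)(P/Q) = (-7)(25/870).

-0.201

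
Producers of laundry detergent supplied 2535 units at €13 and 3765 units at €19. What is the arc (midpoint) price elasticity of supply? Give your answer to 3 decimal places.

1.041

ΔQ = 3765 − 2535 = 1230; ΔP = 19 − 13 = 6.
Midpoints: P̄ = 16.00, Q̄ = 3150.0.
ε_s = (ΔQ/ΔP)(P̄/Q̄) = (1230/6)(16.00/3150.0).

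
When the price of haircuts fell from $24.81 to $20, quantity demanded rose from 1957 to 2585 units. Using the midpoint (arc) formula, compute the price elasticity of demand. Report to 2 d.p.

-1.29

ΔQ = 2585 − 1957 = 628; ΔP = 20 − 24.81 = -4.81.
Midpoints: P̄ = 22.41, Q̄ = 2271.0.
ε = (ΔQ/ΔP)(P̄/Q̄) = (628/-4.81)(22.41/2271.0).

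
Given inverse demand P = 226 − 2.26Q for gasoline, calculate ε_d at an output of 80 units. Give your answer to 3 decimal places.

-0.250

At Q = 80, P = 226 − 2.26(80) = 45.20.
dP/dQ = −2.26, so dQ/dP = 1/(−2.26) = -0.442.
ε = (dQ/dP)(P/Q) = (-0.442)(45.20/80).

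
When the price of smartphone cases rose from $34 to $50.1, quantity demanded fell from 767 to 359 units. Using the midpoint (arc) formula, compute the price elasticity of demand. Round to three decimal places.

ΔQ = 359 − 767 = -408; ΔP = 50.1 − 34 = 16.1.
Midpoints: P̄ = 42.05, Q̄ = 563.0.
ε = (ΔQ/ΔP)(P̄/Q̄) = (-408/16.1)(42.05/563.0).

-1.893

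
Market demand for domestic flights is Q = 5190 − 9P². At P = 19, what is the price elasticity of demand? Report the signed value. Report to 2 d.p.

-3.35

At P = 19, Q = 1941.
dQ/dP = −18P = -342.
ε = (dQ/dP)(P/Q) = (-342)(19/1941).
|ε| > 1, so demand is elastic at this price.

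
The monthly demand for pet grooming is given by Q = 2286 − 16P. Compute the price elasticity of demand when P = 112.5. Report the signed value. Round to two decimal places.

At P = 112.5, Q = 486.
dQ/dP = −16.
ε = (dQ/dP)(P/Q) = (-16)(112.5/486).
|ε| > 1, so demand is elastic at this price.

-3.70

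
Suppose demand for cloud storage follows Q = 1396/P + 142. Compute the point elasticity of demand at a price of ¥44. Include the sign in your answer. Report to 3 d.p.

-0.183

At P = 44, Q = 173.727.
dQ/dP = −1396/P² = -0.721.
ε = (dQ/dP)(P/Q) = (-0.721)(44/173.727).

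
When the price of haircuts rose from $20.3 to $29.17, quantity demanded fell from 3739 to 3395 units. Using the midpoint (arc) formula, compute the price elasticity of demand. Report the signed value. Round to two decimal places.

ΔQ = 3395 − 3739 = -344; ΔP = 29.17 − 20.3 = 8.87.
Midpoints: P̄ = 24.73, Q̄ = 3567.0.
ε = (ΔQ/ΔP)(P̄/Q̄) = (-344/8.87)(24.73/3567.0).

-0.27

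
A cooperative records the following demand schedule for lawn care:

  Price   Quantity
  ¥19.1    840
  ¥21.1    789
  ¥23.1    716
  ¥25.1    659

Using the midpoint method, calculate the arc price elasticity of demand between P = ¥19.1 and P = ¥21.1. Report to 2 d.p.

At P = 19.1, Q = 840; at P = 21.1, Q = 789.
ΔQ = -51, ΔP = 2.0. Midpoints: P̄ = 20.10, Q̄ = 814.5.
ε = (ΔQ/ΔP)(P̄/Q̄) = (-51/2.0)(20.10/814.5).

-0.63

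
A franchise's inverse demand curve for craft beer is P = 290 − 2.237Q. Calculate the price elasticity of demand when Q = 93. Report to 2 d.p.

At Q = 93, P = 290 − 2.237(93) = 81.96.
dP/dQ = −2.237, so dQ/dP = 1/(−2.237) = -0.447.
ε = (dQ/dP)(P/Q) = (-0.447)(81.96/93).

-0.39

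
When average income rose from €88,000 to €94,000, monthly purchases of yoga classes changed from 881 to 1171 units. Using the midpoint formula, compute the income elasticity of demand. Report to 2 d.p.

ΔQ = 290, ΔI = 6000. Midpoints: Ī = 91,000, Q̄ = 1026.0.
ε_I = (ΔQ/ΔI)(Ī/Q̄) = (290/6000)(91000/1026.0).

4.29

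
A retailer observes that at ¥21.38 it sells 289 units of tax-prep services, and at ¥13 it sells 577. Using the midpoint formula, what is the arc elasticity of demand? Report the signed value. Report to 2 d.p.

ΔQ = 577 − 289 = 288; ΔP = 13 − 21.38 = -8.38.
Midpoints: P̄ = 17.19, Q̄ = 433.0.
ε = (ΔQ/ΔP)(P̄/Q̄) = (288/-8.38)(17.19/433.0).

-1.36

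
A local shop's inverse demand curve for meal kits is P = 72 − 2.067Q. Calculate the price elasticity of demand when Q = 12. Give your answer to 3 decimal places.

At Q = 12, P = 72 − 2.067(12) = 47.20.
dP/dQ = −2.067, so dQ/dP = 1/(−2.067) = -0.484.
ε = (dQ/dP)(P/Q) = (-0.484)(47.20/12).

-1.903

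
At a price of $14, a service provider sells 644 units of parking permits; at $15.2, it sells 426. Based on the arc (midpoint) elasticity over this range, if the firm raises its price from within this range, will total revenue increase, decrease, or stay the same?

Arc ε = (-218/1.2)(14.60/535.0) ≈ -4.958.
|ε| = 4.96 > 1, so demand is elastic. A price rise therefore reduces total revenue.

decrease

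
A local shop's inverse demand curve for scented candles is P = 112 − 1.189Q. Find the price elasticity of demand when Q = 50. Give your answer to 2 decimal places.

-0.88

At Q = 50, P = 112 − 1.189(50) = 52.55.
dP/dQ = −1.189, so dQ/dP = 1/(−1.189) = -0.841.
ε = (dQ/dP)(P/Q) = (-0.841)(52.55/50).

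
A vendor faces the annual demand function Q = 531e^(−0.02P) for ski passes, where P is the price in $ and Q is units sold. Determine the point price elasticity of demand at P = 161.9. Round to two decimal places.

-3.24

At P = 161.9, Q = 20.838.
dQ/dP = −0.02·531e^(−0.02P) = −0.02Q = -0.417.
ε = (dQ/dP)(P/Q) = (-0.417)(161.9/20.838).
|ε| > 1, so demand is elastic at this price.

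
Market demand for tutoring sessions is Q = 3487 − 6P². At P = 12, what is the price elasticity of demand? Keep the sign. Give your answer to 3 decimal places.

At P = 12, Q = 2623.
dQ/dP = −12P = -144.
ε = (dQ/dP)(P/Q) = (-144)(12/2623).
|ε| < 1, so demand is inelastic at this price.

-0.659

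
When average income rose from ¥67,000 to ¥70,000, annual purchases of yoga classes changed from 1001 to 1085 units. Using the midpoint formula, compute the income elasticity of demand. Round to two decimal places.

ΔQ = 84, ΔI = 3000. Midpoints: Ī = 68,500, Q̄ = 1043.0.
ε_I = (ΔQ/ΔI)(Ī/Q̄) = (84/3000)(68500/1043.0).

1.84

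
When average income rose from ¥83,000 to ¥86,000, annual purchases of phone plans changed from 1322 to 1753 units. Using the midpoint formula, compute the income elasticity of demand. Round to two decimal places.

ΔQ = 431, ΔI = 3000. Midpoints: Ī = 84,500, Q̄ = 1537.5.
ε_I = (ΔQ/ΔI)(Ī/Q̄) = (431/3000)(84500/1537.5).

7.90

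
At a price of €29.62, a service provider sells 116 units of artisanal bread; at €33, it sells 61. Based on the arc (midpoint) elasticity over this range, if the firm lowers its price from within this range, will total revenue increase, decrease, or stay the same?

Arc ε = (-55/3.38)(31.31/88.5) ≈ -5.757.
|ε| = 5.76 > 1, so demand is elastic. A price cut therefore raises total revenue.

increase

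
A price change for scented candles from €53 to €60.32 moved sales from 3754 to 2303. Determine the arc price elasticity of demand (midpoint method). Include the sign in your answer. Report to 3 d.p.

ΔQ = 2303 − 3754 = -1451; ΔP = 60.32 − 53 = 7.32.
Midpoints: P̄ = 56.66, Q̄ = 3028.5.
ε = (ΔQ/ΔP)(P̄/Q̄) = (-1451/7.32)(56.66/3028.5).

-3.709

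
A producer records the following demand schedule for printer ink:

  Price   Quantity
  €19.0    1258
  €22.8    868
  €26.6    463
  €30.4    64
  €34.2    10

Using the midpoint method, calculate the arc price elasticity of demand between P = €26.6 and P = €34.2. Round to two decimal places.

At P = 26.6, Q = 463; at P = 34.2, Q = 10.
ΔQ = -453, ΔP = 7.6. Midpoints: P̄ = 30.40, Q̄ = 236.5.
ε = (ΔQ/ΔP)(P̄/Q̄) = (-453/7.6)(30.40/236.5).

-7.66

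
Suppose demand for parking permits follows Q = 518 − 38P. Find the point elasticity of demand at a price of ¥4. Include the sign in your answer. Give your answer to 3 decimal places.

-0.415

At P = 4, Q = 366.
dQ/dP = −38.
ε = (dQ/dP)(P/Q) = (-38)(4/366).
|ε| < 1, so demand is inelastic at this price.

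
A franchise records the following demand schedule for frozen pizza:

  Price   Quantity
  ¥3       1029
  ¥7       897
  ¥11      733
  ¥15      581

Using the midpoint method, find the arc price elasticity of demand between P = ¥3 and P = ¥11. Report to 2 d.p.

At P = 3, Q = 1029; at P = 11, Q = 733.
ΔQ = -296, ΔP = 8. Midpoints: P̄ = 7.00, Q̄ = 881.0.
ε = (ΔQ/ΔP)(P̄/Q̄) = (-296/8)(7.00/881.0).

-0.29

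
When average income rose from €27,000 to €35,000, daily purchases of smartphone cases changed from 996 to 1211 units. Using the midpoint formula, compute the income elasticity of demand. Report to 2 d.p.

0.75

ΔQ = 215, ΔI = 8000. Midpoints: Ī = 31,000, Q̄ = 1103.5.
ε_I = (ΔQ/ΔI)(Ī/Q̄) = (215/8000)(31000/1103.5).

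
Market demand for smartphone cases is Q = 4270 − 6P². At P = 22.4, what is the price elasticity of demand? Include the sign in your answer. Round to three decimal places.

At P = 22.4, Q = 1259.440.
dQ/dP = −12P = -268.800.
ε = (dQ/dP)(P/Q) = (-268.800)(22.4/1259.440).
|ε| > 1, so demand is elastic at this price.

-4.781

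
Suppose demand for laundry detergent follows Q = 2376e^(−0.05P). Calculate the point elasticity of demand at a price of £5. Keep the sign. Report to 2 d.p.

At P = 5, Q = 1850.431.
dQ/dP = −0.05·2376e^(−0.05P) = −0.05Q = -92.522.
ε = (dQ/dP)(P/Q) = (-92.522)(5/1850.431).
|ε| < 1, so demand is inelastic at this price.

-0.25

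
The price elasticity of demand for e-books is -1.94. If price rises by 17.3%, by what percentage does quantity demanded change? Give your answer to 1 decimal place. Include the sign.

-33.6%

%ΔQ ≈ ε × %ΔP = (-1.94)(17.3%) = -33.56%.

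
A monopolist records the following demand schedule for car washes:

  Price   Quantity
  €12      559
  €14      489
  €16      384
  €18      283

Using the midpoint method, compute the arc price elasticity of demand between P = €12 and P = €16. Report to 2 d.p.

At P = 12, Q = 559; at P = 16, Q = 384.
ΔQ = -175, ΔP = 4. Midpoints: P̄ = 14.00, Q̄ = 471.5.
ε = (ΔQ/ΔP)(P̄/Q̄) = (-175/4)(14.00/471.5).

-1.30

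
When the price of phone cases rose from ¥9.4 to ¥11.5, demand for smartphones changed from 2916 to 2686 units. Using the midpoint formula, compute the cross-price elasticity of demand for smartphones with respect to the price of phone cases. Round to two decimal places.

-0.41

ΔQ_x = 2686 − 2916 = -230; ΔP_y = 11.5 − 9.4 = 2.1.
Midpoints: P̄_y = 10.45, Q̄_x = 2801.0.
ε_xy = (ΔQ_x/ΔP_y)(P̄_y/Q̄_x) = (-230/2.1)(10.45/2801.0).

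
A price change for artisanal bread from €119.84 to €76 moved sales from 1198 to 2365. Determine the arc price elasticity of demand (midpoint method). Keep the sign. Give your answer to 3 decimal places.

-1.463

ΔQ = 2365 − 1198 = 1167; ΔP = 76 − 119.84 = -43.84.
Midpoints: P̄ = 97.92, Q̄ = 1781.5.
ε = (ΔQ/ΔP)(P̄/Q̄) = (1167/-43.84)(97.92/1781.5).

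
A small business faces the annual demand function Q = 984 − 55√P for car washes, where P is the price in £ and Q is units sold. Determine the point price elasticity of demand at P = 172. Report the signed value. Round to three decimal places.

-1.373

At P = 172, Q = 262.682.
dQ/dP = −55/(2√P) = -2.097.
ε = (dQ/dP)(P/Q) = (-2.097)(172/262.682).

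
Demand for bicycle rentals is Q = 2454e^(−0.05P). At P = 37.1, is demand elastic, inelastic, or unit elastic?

Q = 383.936, dQ/dP = -19.197.
ε = (dQ/dP)(P/Q) ≈ -1.855.
|ε| = 1.85 > 1.

elastic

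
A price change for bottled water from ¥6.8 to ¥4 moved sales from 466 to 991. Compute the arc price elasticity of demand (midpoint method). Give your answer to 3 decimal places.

-1.390

ΔQ = 991 − 466 = 525; ΔP = 4 − 6.8 = -2.8.
Midpoints: P̄ = 5.40, Q̄ = 728.5.
ε = (ΔQ/ΔP)(P̄/Q̄) = (525/-2.8)(5.40/728.5).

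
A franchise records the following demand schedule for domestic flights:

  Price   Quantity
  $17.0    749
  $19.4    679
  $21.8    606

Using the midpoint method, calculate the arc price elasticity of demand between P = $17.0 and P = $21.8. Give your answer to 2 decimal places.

At P = 17.0, Q = 749; at P = 21.8, Q = 606.
ΔQ = -143, ΔP = 4.8. Midpoints: P̄ = 19.40, Q̄ = 677.5.
ε = (ΔQ/ΔP)(P̄/Q̄) = (-143/4.8)(19.40/677.5).

-0.85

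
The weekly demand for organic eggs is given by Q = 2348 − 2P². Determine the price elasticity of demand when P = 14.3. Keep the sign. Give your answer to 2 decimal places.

At P = 14.3, Q = 1939.020.
dQ/dP = −4P = -57.200.
ε = (dQ/dP)(P/Q) = (-57.200)(14.3/1939.020).
|ε| < 1, so demand is inelastic at this price.

-0.42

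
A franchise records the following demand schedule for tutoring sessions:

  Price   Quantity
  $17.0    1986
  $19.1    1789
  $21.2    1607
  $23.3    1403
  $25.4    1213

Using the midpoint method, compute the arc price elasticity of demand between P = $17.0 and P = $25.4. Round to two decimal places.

At P = 17.0, Q = 1986; at P = 25.4, Q = 1213.
ΔQ = -773, ΔP = 8.4. Midpoints: P̄ = 21.20, Q̄ = 1599.5.
ε = (ΔQ/ΔP)(P̄/Q̄) = (-773/8.4)(21.20/1599.5).

-1.22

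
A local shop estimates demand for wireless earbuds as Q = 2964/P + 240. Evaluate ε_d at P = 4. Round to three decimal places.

-0.755

At P = 4, Q = 981.
dQ/dP = −2964/P² = -185.250.
ε = (dQ/dP)(P/Q) = (-185.250)(4/981).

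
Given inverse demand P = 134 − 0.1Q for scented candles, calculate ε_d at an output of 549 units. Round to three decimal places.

-1.441

At Q = 549, P = 134 − 0.1(549) = 79.10.
dP/dQ = −0.1, so dQ/dP = 1/(−0.1) = -10.000.
ε = (dQ/dP)(P/Q) = (-10.000)(79.10/549).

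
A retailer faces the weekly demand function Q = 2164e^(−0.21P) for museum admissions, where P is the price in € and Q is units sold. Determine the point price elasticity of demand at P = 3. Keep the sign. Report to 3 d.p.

-0.630

At P = 3, Q = 1152.529.
dQ/dP = −0.21·2164e^(−0.21P) = −0.21Q = -242.031.
ε = (dQ/dP)(P/Q) = (-242.031)(3/1152.529).
|ε| < 1, so demand is inelastic at this price.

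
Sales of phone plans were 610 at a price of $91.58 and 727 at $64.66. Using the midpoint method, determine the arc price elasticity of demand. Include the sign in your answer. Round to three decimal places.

-0.508

ΔQ = 727 − 610 = 117; ΔP = 64.66 − 91.58 = -26.92.
Midpoints: P̄ = 78.12, Q̄ = 668.5.
ε = (ΔQ/ΔP)(P̄/Q̄) = (117/-26.92)(78.12/668.5).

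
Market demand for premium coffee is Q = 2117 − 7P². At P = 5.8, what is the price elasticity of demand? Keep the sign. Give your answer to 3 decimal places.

-0.250

At P = 5.8, Q = 1881.520.
dQ/dP = −14P = -81.200.
ε = (dQ/dP)(P/Q) = (-81.200)(5.8/1881.520).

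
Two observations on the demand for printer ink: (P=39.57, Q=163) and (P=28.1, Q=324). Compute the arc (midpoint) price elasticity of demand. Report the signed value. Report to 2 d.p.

-1.95

ΔQ = 324 − 163 = 161; ΔP = 28.1 − 39.57 = -11.47.
Midpoints: P̄ = 33.84, Q̄ = 243.5.
ε = (ΔQ/ΔP)(P̄/Q̄) = (161/-11.47)(33.84/243.5).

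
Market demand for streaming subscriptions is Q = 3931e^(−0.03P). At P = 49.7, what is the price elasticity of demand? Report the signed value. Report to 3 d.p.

-1.491

At P = 49.7, Q = 885.054.
dQ/dP = −0.03·3931e^(−0.03P) = −0.03Q = -26.552.
ε = (dQ/dP)(P/Q) = (-26.552)(49.7/885.054).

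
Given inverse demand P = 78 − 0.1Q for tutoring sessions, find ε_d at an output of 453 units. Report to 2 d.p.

At Q = 453, P = 78 − 0.1(453) = 32.70.
dP/dQ = −0.1, so dQ/dP = 1/(−0.1) = -10.000.
ε = (dQ/dP)(P/Q) = (-10.000)(32.70/453).

-0.72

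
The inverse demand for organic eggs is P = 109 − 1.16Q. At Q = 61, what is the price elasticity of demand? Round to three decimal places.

At Q = 61, P = 109 − 1.16(61) = 38.24.
dP/dQ = −1.16, so dQ/dP = 1/(−1.16) = -0.862.
ε = (dQ/dP)(P/Q) = (-0.862)(38.24/61).

-0.540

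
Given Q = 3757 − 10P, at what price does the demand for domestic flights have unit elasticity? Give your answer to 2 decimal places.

187.85

For linear demand Q = a − bP, ε = −bP/(a − bP). |ε| = 1 when bP = a − bP, i.e. P = a/(2b).
P = 3757/(2·10) = 3757/20 = 187.8500.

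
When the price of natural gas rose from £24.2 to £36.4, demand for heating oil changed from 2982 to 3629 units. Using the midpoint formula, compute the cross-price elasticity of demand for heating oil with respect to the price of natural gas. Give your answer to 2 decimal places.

0.49

ΔQ_x = 3629 − 2982 = 647; ΔP_y = 36.4 − 24.2 = 12.2.
Midpoints: P̄_y = 30.30, Q̄_x = 3305.5.
ε_xy = (ΔQ_x/ΔP_y)(P̄_y/Q̄_x) = (647/12.2)(30.30/3305.5).
ε_xy > 0, so the goods are substitutes.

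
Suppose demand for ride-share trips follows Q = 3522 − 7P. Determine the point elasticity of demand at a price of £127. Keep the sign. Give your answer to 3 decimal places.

-0.338

At P = 127, Q = 2633.
dQ/dP = −7.
ε = (dQ/dP)(P/Q) = (-7)(127/2633).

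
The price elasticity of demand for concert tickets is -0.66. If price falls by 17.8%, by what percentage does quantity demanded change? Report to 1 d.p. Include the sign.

11.7%

%ΔQ ≈ ε × %ΔP = (-0.66)(-17.8%) = 11.75%.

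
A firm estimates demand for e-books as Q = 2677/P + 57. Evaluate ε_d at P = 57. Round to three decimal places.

-0.452

At P = 57, Q = 103.965.
dQ/dP = −2677/P² = -0.824.
ε = (dQ/dP)(P/Q) = (-0.824)(57/103.965).
|ε| < 1, so demand is inelastic at this price.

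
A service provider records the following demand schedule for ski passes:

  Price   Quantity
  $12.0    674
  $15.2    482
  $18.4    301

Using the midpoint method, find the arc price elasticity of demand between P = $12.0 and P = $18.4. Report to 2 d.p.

-1.82

At P = 12.0, Q = 674; at P = 18.4, Q = 301.
ΔQ = -373, ΔP = 6.4. Midpoints: P̄ = 15.20, Q̄ = 487.5.
ε = (ΔQ/ΔP)(P̄/Q̄) = (-373/6.4)(15.20/487.5).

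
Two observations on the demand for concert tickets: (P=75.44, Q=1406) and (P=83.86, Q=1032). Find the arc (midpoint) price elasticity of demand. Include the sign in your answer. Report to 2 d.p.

-2.90

ΔQ = 1032 − 1406 = -374; ΔP = 83.86 − 75.44 = 8.42.
Midpoints: P̄ = 79.65, Q̄ = 1219.0.
ε = (ΔQ/ΔP)(P̄/Q̄) = (-374/8.42)(79.65/1219.0).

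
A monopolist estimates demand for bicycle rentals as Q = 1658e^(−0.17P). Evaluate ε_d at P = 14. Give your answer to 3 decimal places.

-2.380

At P = 14, Q = 153.449.
dQ/dP = −0.17·1658e^(−0.17P) = −0.17Q = -26.086.
ε = (dQ/dP)(P/Q) = (-26.086)(14/153.449).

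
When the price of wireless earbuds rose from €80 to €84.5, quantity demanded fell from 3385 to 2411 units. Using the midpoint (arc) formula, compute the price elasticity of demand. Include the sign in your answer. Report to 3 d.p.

ΔQ = 2411 − 3385 = -974; ΔP = 84.5 − 80 = 4.5.
Midpoints: P̄ = 82.25, Q̄ = 2898.0.
ε = (ΔQ/ΔP)(P̄/Q̄) = (-974/4.5)(82.25/2898.0).

-6.143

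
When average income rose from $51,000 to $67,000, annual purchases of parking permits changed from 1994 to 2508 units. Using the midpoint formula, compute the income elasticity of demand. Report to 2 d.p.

ΔQ = 514, ΔI = 16000. Midpoints: Ī = 59,000, Q̄ = 2251.0.
ε_I = (ΔQ/ΔI)(Ī/Q̄) = (514/16000)(59000/2251.0).

0.84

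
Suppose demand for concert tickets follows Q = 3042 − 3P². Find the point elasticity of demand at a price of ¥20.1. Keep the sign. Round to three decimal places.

-1.325

At P = 20.1, Q = 1829.970.
dQ/dP = −6P = -120.600.
ε = (dQ/dP)(P/Q) = (-120.600)(20.1/1829.970).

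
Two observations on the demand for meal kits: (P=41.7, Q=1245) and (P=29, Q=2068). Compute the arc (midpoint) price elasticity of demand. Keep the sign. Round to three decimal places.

-1.383

ΔQ = 2068 − 1245 = 823; ΔP = 29 − 41.7 = -12.7.
Midpoints: P̄ = 35.35, Q̄ = 1656.5.
ε = (ΔQ/ΔP)(P̄/Q̄) = (823/-12.7)(35.35/1656.5).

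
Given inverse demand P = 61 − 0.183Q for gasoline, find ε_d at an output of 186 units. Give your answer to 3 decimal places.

At Q = 186, P = 61 − 0.183(186) = 26.96.
dP/dQ = −0.183, so dQ/dP = 1/(−0.183) = -5.464.
ε = (dQ/dP)(P/Q) = (-5.464)(26.96/186).

-0.792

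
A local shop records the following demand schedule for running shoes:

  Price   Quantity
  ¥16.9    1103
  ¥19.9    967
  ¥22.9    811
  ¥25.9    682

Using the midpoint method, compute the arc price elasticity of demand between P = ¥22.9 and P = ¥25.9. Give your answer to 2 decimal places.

-1.41

At P = 22.9, Q = 811; at P = 25.9, Q = 682.
ΔQ = -129, ΔP = 3.0. Midpoints: P̄ = 24.40, Q̄ = 746.5.
ε = (ΔQ/ΔP)(P̄/Q̄) = (-129/3.0)(24.40/746.5).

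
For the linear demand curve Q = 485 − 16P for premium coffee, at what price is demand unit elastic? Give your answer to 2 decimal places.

For linear demand Q = a − bP, ε = −bP/(a − bP). |ε| = 1 when bP = a − bP, i.e. P = a/(2b).
P = 485/(2·16) = 485/32 = 15.1562.

15.16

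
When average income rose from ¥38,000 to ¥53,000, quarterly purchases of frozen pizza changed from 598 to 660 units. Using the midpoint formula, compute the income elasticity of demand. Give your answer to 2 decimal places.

0.30

ΔQ = 62, ΔI = 15000. Midpoints: Ī = 45,500, Q̄ = 629.0.
ε_I = (ΔQ/ΔI)(Ī/Q̄) = (62/15000)(45500/629.0).
ε_I > 0, so the good is normal.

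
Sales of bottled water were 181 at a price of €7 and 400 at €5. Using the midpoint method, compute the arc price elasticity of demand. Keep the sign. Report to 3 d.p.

ΔQ = 400 − 181 = 219; ΔP = 5 − 7 = -2.
Midpoints: P̄ = 6.00, Q̄ = 290.5.
ε = (ΔQ/ΔP)(P̄/Q̄) = (219/-2)(6.00/290.5).

-2.262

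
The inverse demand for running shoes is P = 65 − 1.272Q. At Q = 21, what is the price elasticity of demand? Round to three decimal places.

At Q = 21, P = 65 − 1.272(21) = 38.29.
dP/dQ = −1.272, so dQ/dP = 1/(−1.272) = -0.786.
ε = (dQ/dP)(P/Q) = (-0.786)(38.29/21).

-1.433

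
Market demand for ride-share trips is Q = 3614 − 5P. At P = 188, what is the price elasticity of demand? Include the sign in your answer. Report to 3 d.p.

-0.352

At P = 188, Q = 2674.
dQ/dP = −5.
ε = (dQ/dP)(P/Q) = (-5)(188/2674).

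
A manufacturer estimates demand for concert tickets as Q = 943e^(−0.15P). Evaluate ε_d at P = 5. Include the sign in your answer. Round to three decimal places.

At P = 5, Q = 445.442.
dQ/dP = −0.15·943e^(−0.15P) = −0.15Q = -66.816.
ε = (dQ/dP)(P/Q) = (-66.816)(5/445.442).

-0.750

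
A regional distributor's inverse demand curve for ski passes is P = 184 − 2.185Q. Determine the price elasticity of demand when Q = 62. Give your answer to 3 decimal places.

At Q = 62, P = 184 − 2.185(62) = 48.53.
dP/dQ = −2.185, so dQ/dP = 1/(−2.185) = -0.458.
ε = (dQ/dP)(P/Q) = (-0.458)(48.53/62).

-0.358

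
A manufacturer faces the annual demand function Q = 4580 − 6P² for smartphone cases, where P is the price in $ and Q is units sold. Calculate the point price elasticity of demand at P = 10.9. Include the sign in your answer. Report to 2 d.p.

-0.37

At P = 10.9, Q = 3867.140.
dQ/dP = −12P = -130.800.
ε = (dQ/dP)(P/Q) = (-130.800)(10.9/3867.140).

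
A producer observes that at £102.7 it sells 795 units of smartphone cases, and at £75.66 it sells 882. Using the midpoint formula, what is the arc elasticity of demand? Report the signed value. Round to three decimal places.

ΔQ = 882 − 795 = 87; ΔP = 75.66 − 102.7 = -27.04.
Midpoints: P̄ = 89.18, Q̄ = 838.5.
ε = (ΔQ/ΔP)(P̄/Q̄) = (87/-27.04)(89.18/838.5).

-0.342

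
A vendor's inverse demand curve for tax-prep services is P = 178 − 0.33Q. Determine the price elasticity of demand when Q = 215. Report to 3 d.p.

At Q = 215, P = 178 − 0.33(215) = 107.05.
dP/dQ = −0.33, so dQ/dP = 1/(−0.33) = -3.030.
ε = (dQ/dP)(P/Q) = (-3.030)(107.05/215).

-1.509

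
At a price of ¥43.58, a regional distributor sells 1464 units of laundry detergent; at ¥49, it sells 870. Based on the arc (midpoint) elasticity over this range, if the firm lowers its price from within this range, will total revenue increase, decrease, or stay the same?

increase

Arc ε = (-594/5.42)(46.29/1167.0) ≈ -4.347.
|ε| = 4.35 > 1, so demand is elastic. A price cut therefore raises total revenue.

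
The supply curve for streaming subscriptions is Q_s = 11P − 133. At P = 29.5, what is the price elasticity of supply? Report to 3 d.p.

1.695

At P = 29.5, Q_s = 191.50.
dQ_s/dP = 11.
ε_s = (dQ_s/dP)(P/Q_s) = (11)(29.5/191.50).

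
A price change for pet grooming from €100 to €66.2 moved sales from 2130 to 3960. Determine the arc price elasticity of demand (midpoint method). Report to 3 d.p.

-1.478

ΔQ = 3960 − 2130 = 1830; ΔP = 66.2 − 100 = -33.8.
Midpoints: P̄ = 83.10, Q̄ = 3045.0.
ε = (ΔQ/ΔP)(P̄/Q̄) = (1830/-33.8)(83.10/3045.0).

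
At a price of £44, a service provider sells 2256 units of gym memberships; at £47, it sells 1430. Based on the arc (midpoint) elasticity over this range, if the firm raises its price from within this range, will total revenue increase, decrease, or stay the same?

Arc ε = (-826/3)(45.50/1843.0) ≈ -6.797.
|ε| = 6.80 > 1, so demand is elastic. A price rise therefore reduces total revenue.

decrease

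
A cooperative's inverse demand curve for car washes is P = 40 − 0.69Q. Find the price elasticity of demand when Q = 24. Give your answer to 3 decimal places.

-1.415

At Q = 24, P = 40 − 0.69(24) = 23.44.
dP/dQ = −0.69, so dQ/dP = 1/(−0.69) = -1.449.
ε = (dQ/dP)(P/Q) = (-1.449)(23.44/24).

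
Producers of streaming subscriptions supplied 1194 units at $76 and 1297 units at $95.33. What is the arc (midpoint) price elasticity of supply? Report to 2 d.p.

ΔQ = 1297 − 1194 = 103; ΔP = 95.33 − 76 = 19.33.
Midpoints: P̄ = 85.66, Q̄ = 1245.5.
ε_s = (ΔQ/ΔP)(P̄/Q̄) = (103/19.33)(85.66/1245.5).

0.37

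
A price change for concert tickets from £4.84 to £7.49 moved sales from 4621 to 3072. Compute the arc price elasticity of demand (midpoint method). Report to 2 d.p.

-0.94

ΔQ = 3072 − 4621 = -1549; ΔP = 7.49 − 4.84 = 2.65.
Midpoints: P̄ = 6.17, Q̄ = 3846.5.
ε = (ΔQ/ΔP)(P̄/Q̄) = (-1549/2.65)(6.17/3846.5).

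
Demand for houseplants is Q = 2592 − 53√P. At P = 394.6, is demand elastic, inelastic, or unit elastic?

Q = 1539.179, dQ/dP = -1.334.
ε = (dQ/dP)(P/Q) ≈ -0.342.
|ε| = 0.34 < 1.

inelastic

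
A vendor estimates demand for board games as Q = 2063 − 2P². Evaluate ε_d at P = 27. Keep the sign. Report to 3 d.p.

At P = 27, Q = 605.
dQ/dP = −4P = -108.
ε = (dQ/dP)(P/Q) = (-108)(27/605).

-4.820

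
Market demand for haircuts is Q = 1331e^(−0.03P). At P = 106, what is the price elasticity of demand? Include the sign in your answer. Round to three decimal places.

At P = 106, Q = 55.351.
dQ/dP = −0.03·1331e^(−0.03P) = −0.03Q = -1.661.
ε = (dQ/dP)(P/Q) = (-1.661)(106/55.351).

-3.180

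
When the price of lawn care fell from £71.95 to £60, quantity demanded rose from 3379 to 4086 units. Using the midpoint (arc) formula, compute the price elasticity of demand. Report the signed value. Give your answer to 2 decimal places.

ΔQ = 4086 − 3379 = 707; ΔP = 60 − 71.95 = -11.95.
Midpoints: P̄ = 65.97, Q̄ = 3732.5.
ε = (ΔQ/ΔP)(P̄/Q̄) = (707/-11.95)(65.97/3732.5).

-1.05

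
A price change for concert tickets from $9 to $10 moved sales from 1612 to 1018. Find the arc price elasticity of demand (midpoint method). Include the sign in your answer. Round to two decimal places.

ΔQ = 1018 − 1612 = -594; ΔP = 10 − 9 = 1.
Midpoints: P̄ = 9.50, Q̄ = 1315.0.
ε = (ΔQ/ΔP)(P̄/Q̄) = (-594/1)(9.50/1315.0).

-4.29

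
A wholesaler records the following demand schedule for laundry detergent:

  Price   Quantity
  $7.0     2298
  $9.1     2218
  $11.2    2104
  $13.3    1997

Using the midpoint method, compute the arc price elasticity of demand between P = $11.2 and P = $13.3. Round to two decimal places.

-0.30

At P = 11.2, Q = 2104; at P = 13.3, Q = 1997.
ΔQ = -107, ΔP = 2.1. Midpoints: P̄ = 12.25, Q̄ = 2050.5.
ε = (ΔQ/ΔP)(P̄/Q̄) = (-107/2.1)(12.25/2050.5).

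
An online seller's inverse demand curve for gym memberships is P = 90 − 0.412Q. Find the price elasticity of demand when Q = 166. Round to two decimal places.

-0.32

At Q = 166, P = 90 − 0.412(166) = 21.61.
dP/dQ = −0.412, so dQ/dP = 1/(−0.412) = -2.427.
ε = (dQ/dP)(P/Q) = (-2.427)(21.61/166).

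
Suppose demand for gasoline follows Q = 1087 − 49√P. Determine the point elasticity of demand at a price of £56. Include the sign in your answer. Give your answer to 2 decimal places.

-0.25

At P = 56, Q = 720.318.
dQ/dP = −49/(2√P) = -3.274.
ε = (dQ/dP)(P/Q) = (-3.274)(56/720.318).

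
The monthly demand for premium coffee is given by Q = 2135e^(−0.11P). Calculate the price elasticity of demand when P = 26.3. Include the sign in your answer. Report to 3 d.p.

-2.893

At P = 26.3, Q = 118.300.
dQ/dP = −0.11·2135e^(−0.11P) = −0.11Q = -13.013.
ε = (dQ/dP)(P/Q) = (-13.013)(26.3/118.300).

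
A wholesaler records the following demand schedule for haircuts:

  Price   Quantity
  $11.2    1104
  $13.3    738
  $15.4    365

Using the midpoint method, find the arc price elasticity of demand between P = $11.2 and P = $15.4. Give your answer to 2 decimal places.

-3.19

At P = 11.2, Q = 1104; at P = 15.4, Q = 365.
ΔQ = -739, ΔP = 4.2. Midpoints: P̄ = 13.30, Q̄ = 734.5.
ε = (ΔQ/ΔP)(P̄/Q̄) = (-739/4.2)(13.30/734.5).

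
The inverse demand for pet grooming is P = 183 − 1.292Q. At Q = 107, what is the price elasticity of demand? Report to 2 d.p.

-0.32

At Q = 107, P = 183 − 1.292(107) = 44.76.
dP/dQ = −1.292, so dQ/dP = 1/(−1.292) = -0.774.
ε = (dQ/dP)(P/Q) = (-0.774)(44.76/107).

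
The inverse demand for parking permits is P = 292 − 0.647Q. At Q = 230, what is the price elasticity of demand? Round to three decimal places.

-0.962

At Q = 230, P = 292 − 0.647(230) = 143.19.
dP/dQ = −0.647, so dQ/dP = 1/(−0.647) = -1.546.
ε = (dQ/dP)(P/Q) = (-1.546)(143.19/230).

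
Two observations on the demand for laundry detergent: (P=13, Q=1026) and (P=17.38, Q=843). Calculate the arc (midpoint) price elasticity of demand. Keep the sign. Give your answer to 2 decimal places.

-0.68

ΔQ = 843 − 1026 = -183; ΔP = 17.38 − 13 = 4.38.
Midpoints: P̄ = 15.19, Q̄ = 934.5.
ε = (ΔQ/ΔP)(P̄/Q̄) = (-183/4.38)(15.19/934.5).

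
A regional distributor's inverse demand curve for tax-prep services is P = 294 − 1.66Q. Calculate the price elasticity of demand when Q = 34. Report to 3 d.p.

-4.209

At Q = 34, P = 294 − 1.66(34) = 237.56.
dP/dQ = −1.66, so dQ/dP = 1/(−1.66) = -0.602.
ε = (dQ/dP)(P/Q) = (-0.602)(237.56/34).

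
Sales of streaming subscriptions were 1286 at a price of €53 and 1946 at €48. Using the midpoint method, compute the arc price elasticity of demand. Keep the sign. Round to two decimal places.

-4.13

ΔQ = 1946 − 1286 = 660; ΔP = 48 − 53 = -5.
Midpoints: P̄ = 50.50, Q̄ = 1616.0.
ε = (ΔQ/ΔP)(P̄/Q̄) = (660/-5)(50.50/1616.0).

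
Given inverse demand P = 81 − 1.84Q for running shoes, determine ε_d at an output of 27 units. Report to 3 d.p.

-0.630

At Q = 27, P = 81 − 1.84(27) = 31.32.
dP/dQ = −1.84, so dQ/dP = 1/(−1.84) = -0.543.
ε = (dQ/dP)(P/Q) = (-0.543)(31.32/27).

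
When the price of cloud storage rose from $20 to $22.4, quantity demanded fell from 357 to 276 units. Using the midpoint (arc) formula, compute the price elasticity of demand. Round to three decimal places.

-2.261

ΔQ = 276 − 357 = -81; ΔP = 22.4 − 20 = 2.4.
Midpoints: P̄ = 21.20, Q̄ = 316.5.
ε = (ΔQ/ΔP)(P̄/Q̄) = (-81/2.4)(21.20/316.5).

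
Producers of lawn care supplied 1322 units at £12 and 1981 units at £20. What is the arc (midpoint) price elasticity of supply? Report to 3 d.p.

0.798

ΔQ = 1981 − 1322 = 659; ΔP = 20 − 12 = 8.
Midpoints: P̄ = 16.00, Q̄ = 1651.5.
ε_s = (ΔQ/ΔP)(P̄/Q̄) = (659/8)(16.00/1651.5).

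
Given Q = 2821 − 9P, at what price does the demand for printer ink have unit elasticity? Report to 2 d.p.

For linear demand Q = a − bP, ε = −bP/(a − bP). |ε| = 1 when bP = a − bP, i.e. P = a/(2b).
P = 2821/(2·9) = 2821/18 = 156.7222.

156.72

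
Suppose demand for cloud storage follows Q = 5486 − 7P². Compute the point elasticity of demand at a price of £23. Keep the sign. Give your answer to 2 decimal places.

At P = 23, Q = 1783.
dQ/dP = −14P = -322.
ε = (dQ/dP)(P/Q) = (-322)(23/1783).

-4.15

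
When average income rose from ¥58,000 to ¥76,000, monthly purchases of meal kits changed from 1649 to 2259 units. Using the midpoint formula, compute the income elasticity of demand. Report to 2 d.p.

ΔQ = 610, ΔI = 18000. Midpoints: Ī = 67,000, Q̄ = 1954.0.
ε_I = (ΔQ/ΔI)(Ī/Q̄) = (610/18000)(67000/1954.0).

1.16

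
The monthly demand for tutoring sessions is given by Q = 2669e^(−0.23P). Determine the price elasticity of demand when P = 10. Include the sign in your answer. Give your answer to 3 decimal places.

At P = 10, Q = 267.591.
dQ/dP = −0.23·2669e^(−0.23P) = −0.23Q = -61.546.
ε = (dQ/dP)(P/Q) = (-61.546)(10/267.591).
|ε| > 1, so demand is elastic at this price.

-2.300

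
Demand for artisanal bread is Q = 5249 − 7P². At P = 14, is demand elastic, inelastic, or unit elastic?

inelastic

Q = 3877, dQ/dP = -196.
ε = (dQ/dP)(P/Q) ≈ -0.708.
|ε| = 0.71 < 1.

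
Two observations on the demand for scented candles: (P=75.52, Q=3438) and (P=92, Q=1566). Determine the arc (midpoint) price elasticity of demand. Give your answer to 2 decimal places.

ΔQ = 1566 − 3438 = -1872; ΔP = 92 − 75.52 = 16.48.
Midpoints: P̄ = 83.76, Q̄ = 2502.0.
ε = (ΔQ/ΔP)(P̄/Q̄) = (-1872/16.48)(83.76/2502.0).

-3.80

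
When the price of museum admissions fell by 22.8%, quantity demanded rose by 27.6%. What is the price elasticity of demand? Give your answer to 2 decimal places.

ε = %ΔQ / %ΔP = (27.6)/(-22.8) = -1.211.

-1.21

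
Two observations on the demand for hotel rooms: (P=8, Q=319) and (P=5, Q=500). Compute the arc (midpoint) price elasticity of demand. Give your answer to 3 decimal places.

-0.958

ΔQ = 500 − 319 = 181; ΔP = 5 − 8 = -3.
Midpoints: P̄ = 6.50, Q̄ = 409.5.
ε = (ΔQ/ΔP)(P̄/Q̄) = (181/-3)(6.50/409.5).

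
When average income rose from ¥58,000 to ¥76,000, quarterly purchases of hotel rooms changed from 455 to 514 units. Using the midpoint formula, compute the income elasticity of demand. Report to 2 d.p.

ΔQ = 59, ΔI = 18000. Midpoints: Ī = 67,000, Q̄ = 484.5.
ε_I = (ΔQ/ΔI)(Ī/Q̄) = (59/18000)(67000/484.5).
ε_I > 0, so the good is normal.

0.45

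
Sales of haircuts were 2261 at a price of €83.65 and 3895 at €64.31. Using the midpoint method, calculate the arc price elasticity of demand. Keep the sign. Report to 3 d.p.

-2.031

ΔQ = 3895 − 2261 = 1634; ΔP = 64.31 − 83.65 = -19.34.
Midpoints: P̄ = 73.98, Q̄ = 3078.0.
ε = (ΔQ/ΔP)(P̄/Q̄) = (1634/-19.34)(73.98/3078.0).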